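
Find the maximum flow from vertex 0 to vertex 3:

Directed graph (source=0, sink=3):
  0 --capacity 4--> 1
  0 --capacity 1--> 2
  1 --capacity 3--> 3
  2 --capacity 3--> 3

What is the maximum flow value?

Computing max flow:
  Flow on (0->1): 3/4
  Flow on (0->2): 1/1
  Flow on (1->3): 3/3
  Flow on (2->3): 1/3
Maximum flow = 4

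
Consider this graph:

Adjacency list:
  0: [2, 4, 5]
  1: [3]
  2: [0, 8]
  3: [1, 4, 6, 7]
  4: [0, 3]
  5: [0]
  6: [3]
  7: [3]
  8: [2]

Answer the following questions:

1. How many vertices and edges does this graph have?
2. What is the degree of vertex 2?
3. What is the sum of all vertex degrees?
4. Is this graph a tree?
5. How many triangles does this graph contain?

Count: 9 vertices, 8 edges.
Vertex 2 has neighbors [0, 8], degree = 2.
Handshaking lemma: 2 * 8 = 16.
A graph is a tree iff it is connected and has exactly n-1 edges. This graph is connected (all 9 vertices in one component) and has 9-1 = 8 edges. It is a tree.
Number of triangles = 0.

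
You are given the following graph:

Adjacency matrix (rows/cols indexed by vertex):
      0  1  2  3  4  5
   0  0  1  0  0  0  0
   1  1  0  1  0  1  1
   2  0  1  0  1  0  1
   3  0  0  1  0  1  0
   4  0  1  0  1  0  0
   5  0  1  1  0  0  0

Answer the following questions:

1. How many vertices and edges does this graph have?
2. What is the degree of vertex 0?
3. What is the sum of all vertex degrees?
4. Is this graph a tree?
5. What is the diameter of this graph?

Count: 6 vertices, 7 edges.
Vertex 0 has neighbors [1], degree = 1.
Handshaking lemma: 2 * 7 = 14.
A tree on 6 vertices has 5 edges. This graph has 7 edges (2 extra). Not a tree.
Diameter (longest shortest path) = 3.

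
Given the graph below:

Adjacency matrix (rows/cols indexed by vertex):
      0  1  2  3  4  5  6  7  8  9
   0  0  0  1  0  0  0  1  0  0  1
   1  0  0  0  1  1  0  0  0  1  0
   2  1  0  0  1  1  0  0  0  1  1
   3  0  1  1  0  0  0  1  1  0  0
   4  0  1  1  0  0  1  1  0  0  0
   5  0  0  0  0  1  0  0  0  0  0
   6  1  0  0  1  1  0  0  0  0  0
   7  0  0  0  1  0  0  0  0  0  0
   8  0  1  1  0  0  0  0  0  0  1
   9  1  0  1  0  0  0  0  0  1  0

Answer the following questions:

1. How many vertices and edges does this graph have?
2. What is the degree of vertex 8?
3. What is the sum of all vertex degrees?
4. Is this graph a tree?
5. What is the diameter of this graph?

Count: 10 vertices, 15 edges.
Vertex 8 has neighbors [1, 2, 9], degree = 3.
Handshaking lemma: 2 * 15 = 30.
A tree on 10 vertices has 9 edges. This graph has 15 edges (6 extra). Not a tree.
Diameter (longest shortest path) = 4.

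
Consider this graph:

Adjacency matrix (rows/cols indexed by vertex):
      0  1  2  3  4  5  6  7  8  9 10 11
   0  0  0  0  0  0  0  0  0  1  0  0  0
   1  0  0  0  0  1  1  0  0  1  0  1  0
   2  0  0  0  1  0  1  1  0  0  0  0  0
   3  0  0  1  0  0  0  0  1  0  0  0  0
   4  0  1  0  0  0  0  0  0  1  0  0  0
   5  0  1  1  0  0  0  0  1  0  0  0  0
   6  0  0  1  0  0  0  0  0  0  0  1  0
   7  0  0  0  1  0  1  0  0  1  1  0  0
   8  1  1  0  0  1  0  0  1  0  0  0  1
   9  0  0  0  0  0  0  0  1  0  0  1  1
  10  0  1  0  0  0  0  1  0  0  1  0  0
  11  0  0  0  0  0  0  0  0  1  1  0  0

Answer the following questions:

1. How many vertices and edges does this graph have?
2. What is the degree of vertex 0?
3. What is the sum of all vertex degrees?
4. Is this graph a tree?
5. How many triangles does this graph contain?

Count: 12 vertices, 17 edges.
Vertex 0 has neighbors [8], degree = 1.
Handshaking lemma: 2 * 17 = 34.
A tree on 12 vertices has 11 edges. This graph has 17 edges (6 extra). Not a tree.
Number of triangles = 1.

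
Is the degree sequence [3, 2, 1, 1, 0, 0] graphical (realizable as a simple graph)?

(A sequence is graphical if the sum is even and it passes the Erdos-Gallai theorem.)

Sum of degrees = 7. Sum is odd, so the sequence is NOT graphical.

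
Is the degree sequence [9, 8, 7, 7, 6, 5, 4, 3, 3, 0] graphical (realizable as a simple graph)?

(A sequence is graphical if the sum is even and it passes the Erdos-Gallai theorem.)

Sum of degrees = 52. Sum is even but fails Erdos-Gallai. The sequence is NOT graphical.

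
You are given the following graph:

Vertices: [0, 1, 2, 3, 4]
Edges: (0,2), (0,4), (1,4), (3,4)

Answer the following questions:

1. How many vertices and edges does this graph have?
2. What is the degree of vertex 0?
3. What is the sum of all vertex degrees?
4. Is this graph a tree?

Count: 5 vertices, 4 edges.
Vertex 0 has neighbors [2, 4], degree = 2.
Handshaking lemma: 2 * 4 = 8.
A graph is a tree iff it is connected and has exactly n-1 edges. This graph is connected (all 5 vertices in one component) and has 5-1 = 4 edges. It is a tree.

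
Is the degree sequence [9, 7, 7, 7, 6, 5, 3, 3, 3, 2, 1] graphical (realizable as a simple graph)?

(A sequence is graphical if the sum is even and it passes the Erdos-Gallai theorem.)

Sum of degrees = 53. Sum is odd, so the sequence is NOT graphical.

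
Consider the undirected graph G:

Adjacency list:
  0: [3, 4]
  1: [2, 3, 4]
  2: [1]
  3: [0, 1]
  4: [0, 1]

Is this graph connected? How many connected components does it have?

Checking connectivity: the graph has 1 connected component(s).
All vertices are reachable from each other. The graph IS connected.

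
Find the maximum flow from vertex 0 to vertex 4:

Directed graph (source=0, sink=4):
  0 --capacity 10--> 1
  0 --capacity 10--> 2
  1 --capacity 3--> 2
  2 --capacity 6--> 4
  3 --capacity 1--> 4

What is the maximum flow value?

Computing max flow:
  Flow on (0->1): 3/10
  Flow on (0->2): 3/10
  Flow on (1->2): 3/3
  Flow on (2->4): 6/6
Maximum flow = 6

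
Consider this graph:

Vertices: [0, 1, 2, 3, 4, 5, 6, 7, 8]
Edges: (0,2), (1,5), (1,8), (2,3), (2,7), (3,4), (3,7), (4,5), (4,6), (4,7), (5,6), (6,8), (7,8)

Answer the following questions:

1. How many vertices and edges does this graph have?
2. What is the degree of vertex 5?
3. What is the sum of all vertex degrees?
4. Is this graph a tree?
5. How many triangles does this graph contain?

Count: 9 vertices, 13 edges.
Vertex 5 has neighbors [1, 4, 6], degree = 3.
Handshaking lemma: 2 * 13 = 26.
A tree on 9 vertices has 8 edges. This graph has 13 edges (5 extra). Not a tree.
Number of triangles = 3.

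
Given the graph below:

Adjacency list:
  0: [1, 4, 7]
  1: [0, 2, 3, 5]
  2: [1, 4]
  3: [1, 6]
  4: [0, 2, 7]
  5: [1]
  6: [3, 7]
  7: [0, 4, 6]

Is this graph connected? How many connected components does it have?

Checking connectivity: the graph has 1 connected component(s).
All vertices are reachable from each other. The graph IS connected.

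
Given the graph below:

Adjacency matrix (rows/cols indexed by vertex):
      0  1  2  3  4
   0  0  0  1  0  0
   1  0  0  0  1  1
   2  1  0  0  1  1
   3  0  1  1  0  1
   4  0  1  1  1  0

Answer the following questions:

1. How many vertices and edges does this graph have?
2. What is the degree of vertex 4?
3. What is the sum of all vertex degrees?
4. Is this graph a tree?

Count: 5 vertices, 6 edges.
Vertex 4 has neighbors [1, 2, 3], degree = 3.
Handshaking lemma: 2 * 6 = 12.
A tree on 5 vertices has 4 edges. This graph has 6 edges (2 extra). Not a tree.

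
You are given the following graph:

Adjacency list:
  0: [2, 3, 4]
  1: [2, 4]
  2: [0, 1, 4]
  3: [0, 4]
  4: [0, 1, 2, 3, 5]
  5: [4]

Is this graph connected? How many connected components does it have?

Checking connectivity: the graph has 1 connected component(s).
All vertices are reachable from each other. The graph IS connected.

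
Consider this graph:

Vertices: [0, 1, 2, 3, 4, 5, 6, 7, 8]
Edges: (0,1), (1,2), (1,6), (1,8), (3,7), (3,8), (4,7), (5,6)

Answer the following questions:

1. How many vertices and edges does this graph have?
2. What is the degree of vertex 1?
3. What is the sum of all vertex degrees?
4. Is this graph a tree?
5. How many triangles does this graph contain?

Count: 9 vertices, 8 edges.
Vertex 1 has neighbors [0, 2, 6, 8], degree = 4.
Handshaking lemma: 2 * 8 = 16.
A graph is a tree iff it is connected and has exactly n-1 edges. This graph is connected (all 9 vertices in one component) and has 9-1 = 8 edges. It is a tree.
Number of triangles = 0.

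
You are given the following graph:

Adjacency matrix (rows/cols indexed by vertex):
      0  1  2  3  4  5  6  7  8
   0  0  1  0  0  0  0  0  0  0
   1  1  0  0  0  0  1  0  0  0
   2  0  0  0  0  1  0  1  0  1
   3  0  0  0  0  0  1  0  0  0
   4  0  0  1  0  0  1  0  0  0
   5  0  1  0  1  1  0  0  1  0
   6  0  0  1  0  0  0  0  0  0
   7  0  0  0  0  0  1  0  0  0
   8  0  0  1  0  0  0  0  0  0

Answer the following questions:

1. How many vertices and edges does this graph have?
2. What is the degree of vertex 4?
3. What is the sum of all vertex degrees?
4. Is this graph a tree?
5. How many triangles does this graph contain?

Count: 9 vertices, 8 edges.
Vertex 4 has neighbors [2, 5], degree = 2.
Handshaking lemma: 2 * 8 = 16.
A graph is a tree iff it is connected and has exactly n-1 edges. This graph is connected (all 9 vertices in one component) and has 9-1 = 8 edges. It is a tree.
Number of triangles = 0.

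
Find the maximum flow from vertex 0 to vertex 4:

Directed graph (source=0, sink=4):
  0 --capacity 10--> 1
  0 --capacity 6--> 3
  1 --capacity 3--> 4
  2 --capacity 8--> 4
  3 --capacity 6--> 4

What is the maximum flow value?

Computing max flow:
  Flow on (0->1): 3/10
  Flow on (0->3): 6/6
  Flow on (1->4): 3/3
  Flow on (3->4): 6/6
Maximum flow = 9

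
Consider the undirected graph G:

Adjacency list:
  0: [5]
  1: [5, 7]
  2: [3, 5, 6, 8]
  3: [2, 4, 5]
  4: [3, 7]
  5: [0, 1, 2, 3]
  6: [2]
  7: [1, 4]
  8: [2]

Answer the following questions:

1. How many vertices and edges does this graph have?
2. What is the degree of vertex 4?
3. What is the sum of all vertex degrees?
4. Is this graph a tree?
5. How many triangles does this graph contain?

Count: 9 vertices, 10 edges.
Vertex 4 has neighbors [3, 7], degree = 2.
Handshaking lemma: 2 * 10 = 20.
A tree on 9 vertices has 8 edges. This graph has 10 edges (2 extra). Not a tree.
Number of triangles = 1.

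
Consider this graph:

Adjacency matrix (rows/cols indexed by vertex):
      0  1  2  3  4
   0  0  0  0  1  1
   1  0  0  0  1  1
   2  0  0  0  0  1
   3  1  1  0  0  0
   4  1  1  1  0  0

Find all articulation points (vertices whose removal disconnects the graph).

An articulation point is a vertex whose removal disconnects the graph.
Articulation points: [4]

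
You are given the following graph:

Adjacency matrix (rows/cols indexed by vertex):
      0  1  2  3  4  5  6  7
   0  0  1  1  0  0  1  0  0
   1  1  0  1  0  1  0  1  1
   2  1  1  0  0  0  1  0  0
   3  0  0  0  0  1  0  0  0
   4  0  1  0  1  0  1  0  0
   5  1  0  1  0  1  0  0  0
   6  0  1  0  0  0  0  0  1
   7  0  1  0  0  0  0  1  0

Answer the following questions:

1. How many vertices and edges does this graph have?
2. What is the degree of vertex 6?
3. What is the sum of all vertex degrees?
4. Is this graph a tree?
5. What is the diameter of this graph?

Count: 8 vertices, 11 edges.
Vertex 6 has neighbors [1, 7], degree = 2.
Handshaking lemma: 2 * 11 = 22.
A tree on 8 vertices has 7 edges. This graph has 11 edges (4 extra). Not a tree.
Diameter (longest shortest path) = 3.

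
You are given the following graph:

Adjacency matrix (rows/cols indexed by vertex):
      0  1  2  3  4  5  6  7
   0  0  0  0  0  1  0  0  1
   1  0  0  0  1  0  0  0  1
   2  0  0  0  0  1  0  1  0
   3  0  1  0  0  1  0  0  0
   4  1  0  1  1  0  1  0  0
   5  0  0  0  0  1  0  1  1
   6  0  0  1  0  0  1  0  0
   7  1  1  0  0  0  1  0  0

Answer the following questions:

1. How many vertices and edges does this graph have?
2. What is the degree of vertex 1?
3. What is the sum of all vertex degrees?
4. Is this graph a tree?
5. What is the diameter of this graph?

Count: 8 vertices, 10 edges.
Vertex 1 has neighbors [3, 7], degree = 2.
Handshaking lemma: 2 * 10 = 20.
A tree on 8 vertices has 7 edges. This graph has 10 edges (3 extra). Not a tree.
Diameter (longest shortest path) = 3.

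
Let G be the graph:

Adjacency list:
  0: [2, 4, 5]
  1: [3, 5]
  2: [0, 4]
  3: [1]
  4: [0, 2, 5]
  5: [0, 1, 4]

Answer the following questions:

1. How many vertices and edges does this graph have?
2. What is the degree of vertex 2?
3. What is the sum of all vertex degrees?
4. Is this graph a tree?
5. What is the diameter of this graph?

Count: 6 vertices, 7 edges.
Vertex 2 has neighbors [0, 4], degree = 2.
Handshaking lemma: 2 * 7 = 14.
A tree on 6 vertices has 5 edges. This graph has 7 edges (2 extra). Not a tree.
Diameter (longest shortest path) = 4.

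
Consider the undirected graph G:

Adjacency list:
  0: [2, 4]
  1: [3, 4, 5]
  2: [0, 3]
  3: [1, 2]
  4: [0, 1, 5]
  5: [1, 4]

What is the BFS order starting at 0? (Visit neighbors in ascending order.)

BFS from vertex 0 (neighbors processed in ascending order):
Visit order: 0, 2, 4, 3, 1, 5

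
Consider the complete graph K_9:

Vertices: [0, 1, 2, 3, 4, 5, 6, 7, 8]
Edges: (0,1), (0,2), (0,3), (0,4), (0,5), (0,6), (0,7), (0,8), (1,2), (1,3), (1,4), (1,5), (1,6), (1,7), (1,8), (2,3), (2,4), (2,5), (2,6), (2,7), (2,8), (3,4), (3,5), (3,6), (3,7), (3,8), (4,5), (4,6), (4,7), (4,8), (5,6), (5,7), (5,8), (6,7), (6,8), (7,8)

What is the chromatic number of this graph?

In K_9, every vertex is adjacent to every other vertex.
Each vertex needs a unique color.
Chromatic number = 9.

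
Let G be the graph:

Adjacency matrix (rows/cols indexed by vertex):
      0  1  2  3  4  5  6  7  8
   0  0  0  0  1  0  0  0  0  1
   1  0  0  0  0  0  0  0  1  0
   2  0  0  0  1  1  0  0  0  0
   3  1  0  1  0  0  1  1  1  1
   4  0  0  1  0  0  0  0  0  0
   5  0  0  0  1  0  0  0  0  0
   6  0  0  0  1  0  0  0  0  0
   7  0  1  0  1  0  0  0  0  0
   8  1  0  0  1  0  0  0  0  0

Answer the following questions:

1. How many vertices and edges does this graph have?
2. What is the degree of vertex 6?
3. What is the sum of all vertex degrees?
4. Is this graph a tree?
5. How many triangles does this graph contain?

Count: 9 vertices, 9 edges.
Vertex 6 has neighbors [3], degree = 1.
Handshaking lemma: 2 * 9 = 18.
A tree on 9 vertices has 8 edges. This graph has 9 edges (1 extra). Not a tree.
Number of triangles = 1.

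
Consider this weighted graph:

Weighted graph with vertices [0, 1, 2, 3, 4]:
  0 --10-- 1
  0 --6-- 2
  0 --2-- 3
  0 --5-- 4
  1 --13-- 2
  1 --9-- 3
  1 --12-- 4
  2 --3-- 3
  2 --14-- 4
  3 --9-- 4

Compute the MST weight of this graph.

Applying Kruskal's algorithm (sort edges by weight, add if no cycle):
  Add (0,3) w=2
  Add (2,3) w=3
  Add (0,4) w=5
  Skip (0,2) w=6 (creates cycle)
  Add (1,3) w=9
  Skip (3,4) w=9 (creates cycle)
  Skip (0,1) w=10 (creates cycle)
  Skip (1,4) w=12 (creates cycle)
  Skip (1,2) w=13 (creates cycle)
  Skip (2,4) w=14 (creates cycle)
MST weight = 19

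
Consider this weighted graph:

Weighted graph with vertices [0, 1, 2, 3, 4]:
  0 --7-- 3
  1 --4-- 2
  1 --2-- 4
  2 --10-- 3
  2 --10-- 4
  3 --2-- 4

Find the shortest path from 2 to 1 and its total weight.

Using Dijkstra's algorithm from vertex 2:
Shortest path: 2 -> 1
Total weight: 4 = 4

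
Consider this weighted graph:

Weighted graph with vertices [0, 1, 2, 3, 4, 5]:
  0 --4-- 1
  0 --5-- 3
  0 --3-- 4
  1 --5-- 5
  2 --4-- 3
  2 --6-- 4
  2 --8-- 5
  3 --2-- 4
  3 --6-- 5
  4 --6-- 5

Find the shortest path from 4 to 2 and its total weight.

Using Dijkstra's algorithm from vertex 4:
Shortest path: 4 -> 2
Total weight: 6 = 6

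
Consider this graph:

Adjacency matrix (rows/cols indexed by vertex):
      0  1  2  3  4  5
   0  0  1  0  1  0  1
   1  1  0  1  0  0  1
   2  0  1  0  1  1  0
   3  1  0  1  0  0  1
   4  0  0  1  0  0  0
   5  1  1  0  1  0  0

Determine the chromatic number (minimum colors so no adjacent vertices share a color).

The graph has a maximum clique of size 3 (lower bound on chromatic number).
A valid 3-coloring: {0: 0, 1: 1, 2: 0, 3: 1, 4: 1, 5: 2}.
Chromatic number = 3.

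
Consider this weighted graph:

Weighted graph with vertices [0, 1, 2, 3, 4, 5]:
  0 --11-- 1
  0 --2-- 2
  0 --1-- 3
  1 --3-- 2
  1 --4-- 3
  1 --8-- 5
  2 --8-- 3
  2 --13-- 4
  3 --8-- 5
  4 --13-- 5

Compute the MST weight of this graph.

Applying Kruskal's algorithm (sort edges by weight, add if no cycle):
  Add (0,3) w=1
  Add (0,2) w=2
  Add (1,2) w=3
  Skip (1,3) w=4 (creates cycle)
  Add (1,5) w=8
  Skip (2,3) w=8 (creates cycle)
  Skip (3,5) w=8 (creates cycle)
  Skip (0,1) w=11 (creates cycle)
  Add (2,4) w=13
  Skip (4,5) w=13 (creates cycle)
MST weight = 27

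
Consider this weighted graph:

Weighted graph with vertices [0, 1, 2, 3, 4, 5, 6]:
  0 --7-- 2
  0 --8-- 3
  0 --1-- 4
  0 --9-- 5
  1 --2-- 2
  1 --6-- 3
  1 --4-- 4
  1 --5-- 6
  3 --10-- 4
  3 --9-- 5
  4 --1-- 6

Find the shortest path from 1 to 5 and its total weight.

Using Dijkstra's algorithm from vertex 1:
Shortest path: 1 -> 4 -> 0 -> 5
Total weight: 4 + 1 + 9 = 14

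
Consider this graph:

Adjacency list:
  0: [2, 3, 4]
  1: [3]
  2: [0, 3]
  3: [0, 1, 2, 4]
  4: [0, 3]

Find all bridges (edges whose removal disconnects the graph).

A bridge is an edge whose removal increases the number of connected components.
Bridges found: (1,3)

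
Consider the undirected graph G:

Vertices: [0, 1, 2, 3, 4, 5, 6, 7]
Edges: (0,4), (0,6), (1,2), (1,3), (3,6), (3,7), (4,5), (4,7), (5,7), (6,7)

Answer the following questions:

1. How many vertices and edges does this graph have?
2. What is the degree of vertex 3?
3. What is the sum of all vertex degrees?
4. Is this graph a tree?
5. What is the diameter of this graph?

Count: 8 vertices, 10 edges.
Vertex 3 has neighbors [1, 6, 7], degree = 3.
Handshaking lemma: 2 * 10 = 20.
A tree on 8 vertices has 7 edges. This graph has 10 edges (3 extra). Not a tree.
Diameter (longest shortest path) = 4.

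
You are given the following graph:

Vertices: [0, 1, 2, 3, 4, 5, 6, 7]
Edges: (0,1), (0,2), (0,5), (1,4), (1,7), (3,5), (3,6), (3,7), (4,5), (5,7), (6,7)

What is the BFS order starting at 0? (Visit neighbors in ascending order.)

BFS from vertex 0 (neighbors processed in ascending order):
Visit order: 0, 1, 2, 5, 4, 7, 3, 6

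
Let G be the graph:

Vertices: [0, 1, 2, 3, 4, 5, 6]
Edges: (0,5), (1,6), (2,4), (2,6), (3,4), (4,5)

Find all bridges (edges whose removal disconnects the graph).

A bridge is an edge whose removal increases the number of connected components.
Bridges found: (0,5), (1,6), (2,4), (2,6), (3,4), (4,5)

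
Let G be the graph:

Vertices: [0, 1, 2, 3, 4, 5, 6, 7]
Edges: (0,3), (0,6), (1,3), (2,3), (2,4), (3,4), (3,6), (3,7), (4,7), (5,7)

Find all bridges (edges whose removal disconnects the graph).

A bridge is an edge whose removal increases the number of connected components.
Bridges found: (1,3), (5,7)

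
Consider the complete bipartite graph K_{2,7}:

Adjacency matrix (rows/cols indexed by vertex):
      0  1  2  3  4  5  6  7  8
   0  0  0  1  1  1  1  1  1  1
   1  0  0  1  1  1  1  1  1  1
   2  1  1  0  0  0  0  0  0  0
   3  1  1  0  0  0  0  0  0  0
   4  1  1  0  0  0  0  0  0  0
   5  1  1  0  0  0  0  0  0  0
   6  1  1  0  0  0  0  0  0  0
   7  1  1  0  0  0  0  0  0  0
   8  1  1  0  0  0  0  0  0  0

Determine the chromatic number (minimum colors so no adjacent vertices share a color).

K_{2,7} is bipartite: vertices split into two independent sets of size 2 and 7.
Color one set 0, the other 1. No adjacent vertices share a color.
Chromatic number = 2.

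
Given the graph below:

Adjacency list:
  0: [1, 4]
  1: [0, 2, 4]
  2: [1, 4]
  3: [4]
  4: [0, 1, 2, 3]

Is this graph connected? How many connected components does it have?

Checking connectivity: the graph has 1 connected component(s).
All vertices are reachable from each other. The graph IS connected.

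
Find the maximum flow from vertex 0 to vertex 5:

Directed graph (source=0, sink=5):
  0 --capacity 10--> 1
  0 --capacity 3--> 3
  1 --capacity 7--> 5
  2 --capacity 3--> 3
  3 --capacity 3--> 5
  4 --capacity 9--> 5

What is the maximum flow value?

Computing max flow:
  Flow on (0->1): 7/10
  Flow on (0->3): 3/3
  Flow on (1->5): 7/7
  Flow on (3->5): 3/3
Maximum flow = 10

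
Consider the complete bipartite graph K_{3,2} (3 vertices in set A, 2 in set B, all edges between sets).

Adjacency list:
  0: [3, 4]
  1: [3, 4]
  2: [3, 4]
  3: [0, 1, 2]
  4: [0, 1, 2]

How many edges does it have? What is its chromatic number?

K_{3,2} has 3 * 2 = 6 edges.
Bipartite graphs have chromatic number 2 (color each partition differently).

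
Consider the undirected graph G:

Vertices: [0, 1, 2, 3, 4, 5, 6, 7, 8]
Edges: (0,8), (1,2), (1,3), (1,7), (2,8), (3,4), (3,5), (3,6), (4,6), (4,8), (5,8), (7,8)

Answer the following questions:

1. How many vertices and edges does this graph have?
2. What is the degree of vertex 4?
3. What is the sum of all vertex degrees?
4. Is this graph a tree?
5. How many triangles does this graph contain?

Count: 9 vertices, 12 edges.
Vertex 4 has neighbors [3, 6, 8], degree = 3.
Handshaking lemma: 2 * 12 = 24.
A tree on 9 vertices has 8 edges. This graph has 12 edges (4 extra). Not a tree.
Number of triangles = 1.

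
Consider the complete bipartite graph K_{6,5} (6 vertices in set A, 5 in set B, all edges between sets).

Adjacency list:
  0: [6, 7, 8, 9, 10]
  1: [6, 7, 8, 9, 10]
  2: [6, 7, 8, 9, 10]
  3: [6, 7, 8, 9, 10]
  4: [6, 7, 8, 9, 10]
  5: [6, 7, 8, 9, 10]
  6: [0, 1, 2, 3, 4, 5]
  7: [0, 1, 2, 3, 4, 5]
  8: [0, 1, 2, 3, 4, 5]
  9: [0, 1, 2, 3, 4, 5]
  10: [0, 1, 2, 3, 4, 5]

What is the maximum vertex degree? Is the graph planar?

Set-A vertices have degree 5; set-B vertices have degree 6. Maximum degree = max(6,5) = 6.
K_{6,5} contains K_{3,3} as a subgraph (since both sides have >= 3 vertices); by Kuratowski's theorem it is not planar.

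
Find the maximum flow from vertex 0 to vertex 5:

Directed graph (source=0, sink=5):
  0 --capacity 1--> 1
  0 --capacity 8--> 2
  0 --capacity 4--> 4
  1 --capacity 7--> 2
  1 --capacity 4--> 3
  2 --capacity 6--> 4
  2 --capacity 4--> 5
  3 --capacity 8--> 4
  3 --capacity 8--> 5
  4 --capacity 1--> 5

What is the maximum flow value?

Computing max flow:
  Flow on (0->1): 1/1
  Flow on (0->2): 4/8
  Flow on (0->4): 1/4
  Flow on (1->3): 1/4
  Flow on (2->5): 4/4
  Flow on (3->5): 1/8
  Flow on (4->5): 1/1
Maximum flow = 6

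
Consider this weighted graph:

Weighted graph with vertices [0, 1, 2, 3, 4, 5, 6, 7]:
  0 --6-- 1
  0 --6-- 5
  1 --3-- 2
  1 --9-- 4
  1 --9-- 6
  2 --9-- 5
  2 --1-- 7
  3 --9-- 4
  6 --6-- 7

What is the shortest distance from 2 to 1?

Using Dijkstra's algorithm from vertex 2:
Shortest path: 2 -> 1
Total weight: 3 = 3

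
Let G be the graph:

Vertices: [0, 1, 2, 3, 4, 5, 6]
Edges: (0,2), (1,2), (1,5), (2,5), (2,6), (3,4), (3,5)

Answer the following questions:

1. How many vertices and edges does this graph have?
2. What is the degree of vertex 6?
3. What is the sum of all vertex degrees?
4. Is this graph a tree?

Count: 7 vertices, 7 edges.
Vertex 6 has neighbors [2], degree = 1.
Handshaking lemma: 2 * 7 = 14.
A tree on 7 vertices has 6 edges. This graph has 7 edges (1 extra). Not a tree.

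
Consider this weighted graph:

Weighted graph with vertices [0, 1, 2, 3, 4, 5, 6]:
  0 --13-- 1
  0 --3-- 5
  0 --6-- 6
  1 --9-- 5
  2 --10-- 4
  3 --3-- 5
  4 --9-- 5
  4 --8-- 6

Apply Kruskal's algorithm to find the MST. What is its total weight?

Applying Kruskal's algorithm (sort edges by weight, add if no cycle):
  Add (0,5) w=3
  Add (3,5) w=3
  Add (0,6) w=6
  Add (4,6) w=8
  Add (1,5) w=9
  Skip (4,5) w=9 (creates cycle)
  Add (2,4) w=10
  Skip (0,1) w=13 (creates cycle)
MST weight = 39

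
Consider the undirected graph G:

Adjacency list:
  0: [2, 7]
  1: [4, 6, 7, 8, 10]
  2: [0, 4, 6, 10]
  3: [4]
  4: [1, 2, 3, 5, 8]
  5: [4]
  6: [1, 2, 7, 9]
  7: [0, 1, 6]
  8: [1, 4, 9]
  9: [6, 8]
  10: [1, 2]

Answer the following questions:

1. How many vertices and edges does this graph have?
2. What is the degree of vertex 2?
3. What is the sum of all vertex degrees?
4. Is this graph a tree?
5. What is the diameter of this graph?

Count: 11 vertices, 16 edges.
Vertex 2 has neighbors [0, 4, 6, 10], degree = 4.
Handshaking lemma: 2 * 16 = 32.
A tree on 11 vertices has 10 edges. This graph has 16 edges (6 extra). Not a tree.
Diameter (longest shortest path) = 3.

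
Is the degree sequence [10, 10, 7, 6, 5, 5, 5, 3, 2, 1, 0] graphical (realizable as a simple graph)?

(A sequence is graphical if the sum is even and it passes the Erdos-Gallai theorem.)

Sum of degrees = 54. Sum is even but fails Erdos-Gallai. The sequence is NOT graphical.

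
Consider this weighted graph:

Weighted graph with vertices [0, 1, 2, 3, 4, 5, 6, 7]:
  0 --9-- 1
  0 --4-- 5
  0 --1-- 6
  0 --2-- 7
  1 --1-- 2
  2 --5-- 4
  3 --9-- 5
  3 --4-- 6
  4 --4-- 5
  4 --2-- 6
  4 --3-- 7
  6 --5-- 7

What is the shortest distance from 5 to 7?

Using Dijkstra's algorithm from vertex 5:
Shortest path: 5 -> 0 -> 7
Total weight: 4 + 2 = 6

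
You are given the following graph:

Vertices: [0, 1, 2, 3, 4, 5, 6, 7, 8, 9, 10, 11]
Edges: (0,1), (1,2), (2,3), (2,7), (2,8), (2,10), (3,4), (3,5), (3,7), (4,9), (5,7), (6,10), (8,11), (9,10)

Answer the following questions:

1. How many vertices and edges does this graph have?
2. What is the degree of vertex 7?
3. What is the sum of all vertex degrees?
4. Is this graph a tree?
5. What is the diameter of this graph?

Count: 12 vertices, 14 edges.
Vertex 7 has neighbors [2, 3, 5], degree = 3.
Handshaking lemma: 2 * 14 = 28.
A tree on 12 vertices has 11 edges. This graph has 14 edges (3 extra). Not a tree.
Diameter (longest shortest path) = 4.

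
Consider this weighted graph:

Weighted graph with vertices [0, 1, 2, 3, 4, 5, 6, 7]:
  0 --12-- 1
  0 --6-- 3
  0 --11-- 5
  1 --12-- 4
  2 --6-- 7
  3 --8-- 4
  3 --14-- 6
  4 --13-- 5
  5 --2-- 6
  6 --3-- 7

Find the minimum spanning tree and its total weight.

Applying Kruskal's algorithm (sort edges by weight, add if no cycle):
  Add (5,6) w=2
  Add (6,7) w=3
  Add (0,3) w=6
  Add (2,7) w=6
  Add (3,4) w=8
  Add (0,5) w=11
  Add (0,1) w=12
  Skip (1,4) w=12 (creates cycle)
  Skip (4,5) w=13 (creates cycle)
  Skip (3,6) w=14 (creates cycle)
MST weight = 48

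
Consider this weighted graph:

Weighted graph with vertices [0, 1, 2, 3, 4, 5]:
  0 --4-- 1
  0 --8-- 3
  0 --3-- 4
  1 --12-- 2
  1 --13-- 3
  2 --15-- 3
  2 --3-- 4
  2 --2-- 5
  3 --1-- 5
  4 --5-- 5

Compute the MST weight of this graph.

Applying Kruskal's algorithm (sort edges by weight, add if no cycle):
  Add (3,5) w=1
  Add (2,5) w=2
  Add (0,4) w=3
  Add (2,4) w=3
  Add (0,1) w=4
  Skip (4,5) w=5 (creates cycle)
  Skip (0,3) w=8 (creates cycle)
  Skip (1,2) w=12 (creates cycle)
  Skip (1,3) w=13 (creates cycle)
  Skip (2,3) w=15 (creates cycle)
MST weight = 13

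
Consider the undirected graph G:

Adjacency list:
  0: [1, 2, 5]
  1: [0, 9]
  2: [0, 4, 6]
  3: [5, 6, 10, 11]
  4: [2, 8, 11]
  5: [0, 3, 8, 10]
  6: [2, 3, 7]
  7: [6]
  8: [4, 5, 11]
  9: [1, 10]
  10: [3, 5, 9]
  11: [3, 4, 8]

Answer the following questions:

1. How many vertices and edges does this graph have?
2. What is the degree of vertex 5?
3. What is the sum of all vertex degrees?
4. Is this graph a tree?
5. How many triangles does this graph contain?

Count: 12 vertices, 17 edges.
Vertex 5 has neighbors [0, 3, 8, 10], degree = 4.
Handshaking lemma: 2 * 17 = 34.
A tree on 12 vertices has 11 edges. This graph has 17 edges (6 extra). Not a tree.
Number of triangles = 2.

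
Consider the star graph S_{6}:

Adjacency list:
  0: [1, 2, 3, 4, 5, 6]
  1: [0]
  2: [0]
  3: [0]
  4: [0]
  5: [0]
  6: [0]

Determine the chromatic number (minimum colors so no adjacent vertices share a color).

S_{6} has one hub adjacent to 6 leaves; leaves are pairwise non-adjacent.
Color the hub 0 and every leaf 1.
Chromatic number = 2.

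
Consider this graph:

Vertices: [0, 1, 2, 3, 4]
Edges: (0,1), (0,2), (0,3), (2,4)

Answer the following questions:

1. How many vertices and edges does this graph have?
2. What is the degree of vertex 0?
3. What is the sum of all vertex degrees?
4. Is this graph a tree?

Count: 5 vertices, 4 edges.
Vertex 0 has neighbors [1, 2, 3], degree = 3.
Handshaking lemma: 2 * 4 = 8.
A graph is a tree iff it is connected and has exactly n-1 edges. This graph is connected (all 5 vertices in one component) and has 5-1 = 4 edges. It is a tree.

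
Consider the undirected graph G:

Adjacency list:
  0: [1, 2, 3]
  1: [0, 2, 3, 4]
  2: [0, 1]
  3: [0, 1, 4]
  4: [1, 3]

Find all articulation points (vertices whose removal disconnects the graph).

No articulation points. The graph is biconnected.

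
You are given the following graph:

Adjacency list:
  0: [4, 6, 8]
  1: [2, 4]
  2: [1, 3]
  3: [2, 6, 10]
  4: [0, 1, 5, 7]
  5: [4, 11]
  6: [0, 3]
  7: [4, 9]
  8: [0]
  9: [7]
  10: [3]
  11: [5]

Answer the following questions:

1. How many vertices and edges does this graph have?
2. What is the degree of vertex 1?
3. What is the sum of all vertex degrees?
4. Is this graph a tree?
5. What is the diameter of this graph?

Count: 12 vertices, 12 edges.
Vertex 1 has neighbors [2, 4], degree = 2.
Handshaking lemma: 2 * 12 = 24.
A tree on 12 vertices has 11 edges. This graph has 12 edges (1 extra). Not a tree.
Diameter (longest shortest path) = 6.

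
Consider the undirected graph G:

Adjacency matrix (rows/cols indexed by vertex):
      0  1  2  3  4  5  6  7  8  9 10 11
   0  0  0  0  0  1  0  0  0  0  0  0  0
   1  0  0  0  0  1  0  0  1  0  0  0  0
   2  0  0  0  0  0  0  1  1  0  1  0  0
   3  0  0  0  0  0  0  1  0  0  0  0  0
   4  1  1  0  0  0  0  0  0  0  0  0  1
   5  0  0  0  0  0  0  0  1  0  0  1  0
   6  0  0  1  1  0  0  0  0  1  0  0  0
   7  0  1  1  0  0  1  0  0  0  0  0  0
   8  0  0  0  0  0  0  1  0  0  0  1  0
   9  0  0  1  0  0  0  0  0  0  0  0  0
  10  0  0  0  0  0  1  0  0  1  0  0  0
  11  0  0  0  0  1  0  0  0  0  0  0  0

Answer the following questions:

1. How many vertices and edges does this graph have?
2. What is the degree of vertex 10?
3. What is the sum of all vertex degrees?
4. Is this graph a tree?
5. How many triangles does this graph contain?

Count: 12 vertices, 12 edges.
Vertex 10 has neighbors [5, 8], degree = 2.
Handshaking lemma: 2 * 12 = 24.
A tree on 12 vertices has 11 edges. This graph has 12 edges (1 extra). Not a tree.
Number of triangles = 0.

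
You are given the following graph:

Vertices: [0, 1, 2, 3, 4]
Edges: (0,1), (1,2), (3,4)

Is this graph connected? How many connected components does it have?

Checking connectivity: the graph has 2 connected component(s).
Components: [[0, 1, 2], [3, 4]]. The graph is NOT connected.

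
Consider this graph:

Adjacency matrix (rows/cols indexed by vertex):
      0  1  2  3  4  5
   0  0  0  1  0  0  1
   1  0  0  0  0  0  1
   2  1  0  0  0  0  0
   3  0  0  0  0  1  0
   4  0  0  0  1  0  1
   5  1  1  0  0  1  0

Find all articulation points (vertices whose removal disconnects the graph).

An articulation point is a vertex whose removal disconnects the graph.
Articulation points: [0, 4, 5]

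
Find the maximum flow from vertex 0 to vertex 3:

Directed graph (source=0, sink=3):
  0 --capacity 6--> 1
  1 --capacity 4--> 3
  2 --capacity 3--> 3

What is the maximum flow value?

Computing max flow:
  Flow on (0->1): 4/6
  Flow on (1->3): 4/4
Maximum flow = 4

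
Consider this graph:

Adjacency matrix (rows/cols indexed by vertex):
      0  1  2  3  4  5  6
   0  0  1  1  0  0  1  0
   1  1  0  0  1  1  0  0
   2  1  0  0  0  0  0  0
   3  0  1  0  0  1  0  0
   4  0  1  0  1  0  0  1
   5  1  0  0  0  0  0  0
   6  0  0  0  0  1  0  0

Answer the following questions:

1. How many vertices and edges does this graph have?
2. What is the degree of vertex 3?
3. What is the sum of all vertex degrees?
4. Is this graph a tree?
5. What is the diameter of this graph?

Count: 7 vertices, 7 edges.
Vertex 3 has neighbors [1, 4], degree = 2.
Handshaking lemma: 2 * 7 = 14.
A tree on 7 vertices has 6 edges. This graph has 7 edges (1 extra). Not a tree.
Diameter (longest shortest path) = 4.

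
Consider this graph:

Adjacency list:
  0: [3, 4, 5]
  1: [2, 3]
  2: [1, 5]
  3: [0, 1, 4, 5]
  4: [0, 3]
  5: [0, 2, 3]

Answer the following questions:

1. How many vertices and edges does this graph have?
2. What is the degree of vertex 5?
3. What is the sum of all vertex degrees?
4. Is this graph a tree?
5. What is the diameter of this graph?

Count: 6 vertices, 8 edges.
Vertex 5 has neighbors [0, 2, 3], degree = 3.
Handshaking lemma: 2 * 8 = 16.
A tree on 6 vertices has 5 edges. This graph has 8 edges (3 extra). Not a tree.
Diameter (longest shortest path) = 3.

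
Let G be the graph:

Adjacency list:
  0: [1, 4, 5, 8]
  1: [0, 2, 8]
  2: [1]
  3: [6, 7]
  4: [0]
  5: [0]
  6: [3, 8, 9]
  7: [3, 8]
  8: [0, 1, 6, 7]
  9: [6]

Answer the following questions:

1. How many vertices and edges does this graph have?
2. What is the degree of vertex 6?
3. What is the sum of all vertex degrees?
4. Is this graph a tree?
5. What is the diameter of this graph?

Count: 10 vertices, 11 edges.
Vertex 6 has neighbors [3, 8, 9], degree = 3.
Handshaking lemma: 2 * 11 = 22.
A tree on 10 vertices has 9 edges. This graph has 11 edges (2 extra). Not a tree.
Diameter (longest shortest path) = 4.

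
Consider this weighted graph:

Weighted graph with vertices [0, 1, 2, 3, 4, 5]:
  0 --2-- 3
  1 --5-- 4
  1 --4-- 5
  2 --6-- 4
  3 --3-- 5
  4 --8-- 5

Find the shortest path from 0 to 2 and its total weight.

Using Dijkstra's algorithm from vertex 0:
Shortest path: 0 -> 3 -> 5 -> 4 -> 2
Total weight: 2 + 3 + 8 + 6 = 19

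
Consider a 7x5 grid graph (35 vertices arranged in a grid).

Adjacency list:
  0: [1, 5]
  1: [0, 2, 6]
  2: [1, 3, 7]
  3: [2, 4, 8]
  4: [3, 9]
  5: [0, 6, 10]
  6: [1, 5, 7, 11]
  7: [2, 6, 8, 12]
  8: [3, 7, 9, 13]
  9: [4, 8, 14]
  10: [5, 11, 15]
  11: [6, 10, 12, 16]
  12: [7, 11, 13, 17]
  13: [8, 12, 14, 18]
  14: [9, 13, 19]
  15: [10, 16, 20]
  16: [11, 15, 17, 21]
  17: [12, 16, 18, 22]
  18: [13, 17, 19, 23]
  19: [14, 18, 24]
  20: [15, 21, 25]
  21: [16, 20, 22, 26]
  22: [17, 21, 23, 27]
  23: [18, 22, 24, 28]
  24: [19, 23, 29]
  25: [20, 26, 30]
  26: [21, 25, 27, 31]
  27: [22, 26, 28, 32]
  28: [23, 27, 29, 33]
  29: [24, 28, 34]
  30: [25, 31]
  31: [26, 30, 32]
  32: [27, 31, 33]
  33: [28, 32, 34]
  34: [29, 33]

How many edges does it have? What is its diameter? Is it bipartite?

A 7x5 grid has 30 vertical edges and 28 horizontal edges.
Total edges = 30 + 28 = 58.
Diameter = (7-1) + (5-1) = 10 (corner to opposite corner).
Grid graphs are bipartite (checkerboard coloring).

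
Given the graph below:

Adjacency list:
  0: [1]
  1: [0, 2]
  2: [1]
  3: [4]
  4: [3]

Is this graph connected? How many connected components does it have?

Checking connectivity: the graph has 2 connected component(s).
Components: [[0, 1, 2], [3, 4]]. The graph is NOT connected.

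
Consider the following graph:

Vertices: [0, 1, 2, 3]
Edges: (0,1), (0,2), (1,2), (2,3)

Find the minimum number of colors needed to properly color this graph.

The graph has a maximum clique of size 3 (lower bound on chromatic number).
A valid 3-coloring: {0: 1, 1: 2, 2: 0, 3: 1}.
Chromatic number = 3.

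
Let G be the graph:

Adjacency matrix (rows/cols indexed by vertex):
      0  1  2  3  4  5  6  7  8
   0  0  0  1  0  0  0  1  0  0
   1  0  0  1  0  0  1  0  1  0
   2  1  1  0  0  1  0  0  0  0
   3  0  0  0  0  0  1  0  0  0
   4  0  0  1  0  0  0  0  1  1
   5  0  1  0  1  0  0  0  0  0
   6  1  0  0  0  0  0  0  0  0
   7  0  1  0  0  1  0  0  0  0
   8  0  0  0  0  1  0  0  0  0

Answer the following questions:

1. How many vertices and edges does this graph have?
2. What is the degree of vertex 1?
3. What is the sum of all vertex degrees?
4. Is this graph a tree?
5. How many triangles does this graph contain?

Count: 9 vertices, 9 edges.
Vertex 1 has neighbors [2, 5, 7], degree = 3.
Handshaking lemma: 2 * 9 = 18.
A tree on 9 vertices has 8 edges. This graph has 9 edges (1 extra). Not a tree.
Number of triangles = 0.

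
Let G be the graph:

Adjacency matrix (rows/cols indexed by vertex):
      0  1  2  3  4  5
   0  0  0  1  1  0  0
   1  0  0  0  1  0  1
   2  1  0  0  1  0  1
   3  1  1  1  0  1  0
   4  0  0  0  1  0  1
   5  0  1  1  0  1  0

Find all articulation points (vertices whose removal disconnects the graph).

No articulation points. The graph is biconnected.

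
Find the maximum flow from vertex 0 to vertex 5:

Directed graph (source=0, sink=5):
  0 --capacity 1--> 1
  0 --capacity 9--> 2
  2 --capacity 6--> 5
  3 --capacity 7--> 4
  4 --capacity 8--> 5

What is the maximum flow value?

Computing max flow:
  Flow on (0->2): 6/9
  Flow on (2->5): 6/6
Maximum flow = 6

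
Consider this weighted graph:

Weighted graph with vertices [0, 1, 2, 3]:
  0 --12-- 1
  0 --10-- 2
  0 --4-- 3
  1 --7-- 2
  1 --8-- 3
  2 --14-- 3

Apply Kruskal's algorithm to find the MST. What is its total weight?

Applying Kruskal's algorithm (sort edges by weight, add if no cycle):
  Add (0,3) w=4
  Add (1,2) w=7
  Add (1,3) w=8
  Skip (0,2) w=10 (creates cycle)
  Skip (0,1) w=12 (creates cycle)
  Skip (2,3) w=14 (creates cycle)
MST weight = 19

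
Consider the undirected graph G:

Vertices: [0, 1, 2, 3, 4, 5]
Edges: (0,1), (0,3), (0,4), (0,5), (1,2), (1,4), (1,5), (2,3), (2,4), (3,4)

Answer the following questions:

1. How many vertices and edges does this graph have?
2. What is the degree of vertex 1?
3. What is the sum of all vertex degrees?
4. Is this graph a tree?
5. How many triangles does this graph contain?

Count: 6 vertices, 10 edges.
Vertex 1 has neighbors [0, 2, 4, 5], degree = 4.
Handshaking lemma: 2 * 10 = 20.
A tree on 6 vertices has 5 edges. This graph has 10 edges (5 extra). Not a tree.
Number of triangles = 5.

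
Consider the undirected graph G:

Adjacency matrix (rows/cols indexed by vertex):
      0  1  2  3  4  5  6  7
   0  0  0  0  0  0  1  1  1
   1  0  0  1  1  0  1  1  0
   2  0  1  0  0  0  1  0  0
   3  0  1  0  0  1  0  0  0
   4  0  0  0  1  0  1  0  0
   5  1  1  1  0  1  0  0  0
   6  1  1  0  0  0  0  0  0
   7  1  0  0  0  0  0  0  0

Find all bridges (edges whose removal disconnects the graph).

A bridge is an edge whose removal increases the number of connected components.
Bridges found: (0,7)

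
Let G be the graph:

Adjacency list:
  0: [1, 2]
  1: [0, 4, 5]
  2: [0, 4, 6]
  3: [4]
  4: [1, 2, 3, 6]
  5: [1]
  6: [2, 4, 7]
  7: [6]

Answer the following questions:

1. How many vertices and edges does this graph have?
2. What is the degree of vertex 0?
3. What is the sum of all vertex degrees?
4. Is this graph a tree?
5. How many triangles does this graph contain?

Count: 8 vertices, 9 edges.
Vertex 0 has neighbors [1, 2], degree = 2.
Handshaking lemma: 2 * 9 = 18.
A tree on 8 vertices has 7 edges. This graph has 9 edges (2 extra). Not a tree.
Number of triangles = 1.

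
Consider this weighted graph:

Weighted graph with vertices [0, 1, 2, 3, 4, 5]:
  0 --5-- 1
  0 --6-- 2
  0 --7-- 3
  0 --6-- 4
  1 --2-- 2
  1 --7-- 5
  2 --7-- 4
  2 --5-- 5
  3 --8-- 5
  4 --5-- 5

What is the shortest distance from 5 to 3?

Using Dijkstra's algorithm from vertex 5:
Shortest path: 5 -> 3
Total weight: 8 = 8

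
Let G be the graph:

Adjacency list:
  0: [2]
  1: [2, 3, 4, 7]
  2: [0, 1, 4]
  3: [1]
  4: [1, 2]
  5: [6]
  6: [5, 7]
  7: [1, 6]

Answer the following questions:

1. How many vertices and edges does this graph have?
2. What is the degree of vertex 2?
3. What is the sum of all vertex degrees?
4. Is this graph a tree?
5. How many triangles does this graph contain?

Count: 8 vertices, 8 edges.
Vertex 2 has neighbors [0, 1, 4], degree = 3.
Handshaking lemma: 2 * 8 = 16.
A tree on 8 vertices has 7 edges. This graph has 8 edges (1 extra). Not a tree.
Number of triangles = 1.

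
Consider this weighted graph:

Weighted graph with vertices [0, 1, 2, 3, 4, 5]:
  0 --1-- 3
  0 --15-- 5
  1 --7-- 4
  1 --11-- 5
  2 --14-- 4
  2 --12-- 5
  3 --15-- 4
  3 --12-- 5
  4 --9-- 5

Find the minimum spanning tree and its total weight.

Applying Kruskal's algorithm (sort edges by weight, add if no cycle):
  Add (0,3) w=1
  Add (1,4) w=7
  Add (4,5) w=9
  Skip (1,5) w=11 (creates cycle)
  Add (2,5) w=12
  Add (3,5) w=12
  Skip (2,4) w=14 (creates cycle)
  Skip (0,5) w=15 (creates cycle)
  Skip (3,4) w=15 (creates cycle)
MST weight = 41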